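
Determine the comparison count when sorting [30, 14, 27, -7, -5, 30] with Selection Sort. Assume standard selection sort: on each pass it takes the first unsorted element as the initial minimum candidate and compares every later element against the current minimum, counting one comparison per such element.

Pass 1: scan indices 1..5 for the minimum = 5 comparison(s); min is -7, place at index 0 -> [-7, 14, 27, 30, -5, 30]
Pass 2: scan indices 2..5 for the minimum = 4 comparison(s); min is -5, place at index 1 -> [-7, -5, 27, 30, 14, 30]
Pass 3: scan indices 3..5 for the minimum = 3 comparison(s); min is 14, place at index 2 -> [-7, -5, 14, 30, 27, 30]
Pass 4: scan indices 4..5 for the minimum = 2 comparison(s); min is 27, place at index 3 -> [-7, -5, 14, 27, 30, 30]
Pass 5: scan indices 5..5 for the minimum = 1 comparison(s); min is 30, place at index 4 -> [-7, -5, 14, 27, 30, 30]
Selection sort always scans the whole unsorted suffix, so the count is (n-1) + (n-2) + ... + 1 = n(n-1)/2 = 6*5/2 = 15 regardless of the input order.
Total comparisons: 5 + 4 + 3 + 2 + 1 = 15


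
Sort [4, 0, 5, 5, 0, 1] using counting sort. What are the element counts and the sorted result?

Count array: [2, 1, 0, 0, 1, 2]
(count[i] = number of elements equal to i)
Cumulative count: [2, 3, 3, 3, 4, 6]
Sorted: [0, 0, 1, 4, 5, 5]


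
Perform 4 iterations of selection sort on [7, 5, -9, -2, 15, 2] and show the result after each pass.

Pass 1: Select minimum -9 at index 2, swap -> [-9, 5, 7, -2, 15, 2]
Pass 2: Select minimum -2 at index 3, swap -> [-9, -2, 7, 5, 15, 2]
Pass 3: Select minimum 2 at index 5, swap -> [-9, -2, 2, 5, 15, 7]
Pass 4: Select minimum 5 at index 3, swap -> [-9, -2, 2, 5, 15, 7]


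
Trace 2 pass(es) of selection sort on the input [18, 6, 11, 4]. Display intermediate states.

Pass 1: Select minimum 4 at index 3, swap -> [4, 6, 11, 18]
Pass 2: Select minimum 6 at index 1, swap -> [4, 6, 11, 18]


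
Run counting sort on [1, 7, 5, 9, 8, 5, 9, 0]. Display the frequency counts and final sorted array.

Count array: [1, 1, 0, 0, 0, 2, 0, 1, 1, 2]
(count[i] = number of elements equal to i)
Cumulative count: [1, 2, 2, 2, 2, 4, 4, 5, 6, 8]
Sorted: [0, 1, 5, 5, 7, 8, 9, 9]


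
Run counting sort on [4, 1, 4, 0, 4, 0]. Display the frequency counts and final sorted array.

Count array: [2, 1, 0, 0, 3]
(count[i] = number of elements equal to i)
Cumulative count: [2, 3, 3, 3, 6]
Sorted: [0, 0, 1, 4, 4, 4]


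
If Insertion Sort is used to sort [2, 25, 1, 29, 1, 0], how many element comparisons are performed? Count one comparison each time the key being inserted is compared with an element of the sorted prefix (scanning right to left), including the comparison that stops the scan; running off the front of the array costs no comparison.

Insert 25: 2 <= 25 (stop) = 1 comparison(s) -> [2, 25, 1, 29, 1, 0]
Insert 1: 25 > 1 (shift), 2 > 1 (shift), reached front = 2 comparison(s) -> [1, 2, 25, 29, 1, 0]
Insert 29: 25 <= 29 (stop) = 1 comparison(s) -> [1, 2, 25, 29, 1, 0]
Insert 1: 29 > 1 (shift), 25 > 1 (shift), 2 > 1 (shift), 1 <= 1 (stop) = 4 comparison(s) -> [1, 1, 2, 25, 29, 0]
Insert 0: 29 > 0 (shift), 25 > 0 (shift), 2 > 0 (shift), 1 > 0 (shift), 1 > 0 (shift), reached front = 5 comparison(s) -> [0, 1, 1, 2, 25, 29]
Total comparisons: 1 + 2 + 1 + 4 + 5 = 13


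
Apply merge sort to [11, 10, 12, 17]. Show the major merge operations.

Divide and conquer:
  Merge [11] + [10] -> [10, 11]
  Merge [12] + [17] -> [12, 17]
  Merge [10, 11] + [12, 17] -> [10, 11, 12, 17]


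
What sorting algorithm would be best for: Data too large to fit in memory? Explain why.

Best choice: External merge sort
Reason: Minimizes disk I/O by sequential reads/writes


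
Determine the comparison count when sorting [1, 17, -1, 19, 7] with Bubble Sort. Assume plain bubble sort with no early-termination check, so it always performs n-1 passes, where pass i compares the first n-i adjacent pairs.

Pass 1: compare adjacent pairs (0,1)..(3,4) = 4 comparison(s), 2 swap(s) -> [1, -1, 17, 7, 19]
Pass 2: compare adjacent pairs (0,1)..(2,3) = 3 comparison(s), 2 swap(s) -> [-1, 1, 7, 17, 19]
Pass 3: compare adjacent pairs (0,1)..(1,2) = 2 comparison(s), 0 swap(s) -> [-1, 1, 7, 17, 19]
Pass 4: compare adjacent pairs (0,1)..(0,1) = 1 comparison(s), 0 swap(s) -> [-1, 1, 7, 17, 19]
Total comparisons: 4 + 3 + 2 + 1 = 10


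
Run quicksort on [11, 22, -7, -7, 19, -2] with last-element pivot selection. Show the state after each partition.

Partition 1: pivot=-2 at index 2 -> [-7, -7, -2, 22, 19, 11]
Partition 2: pivot=-7 at index 1 -> [-7, -7, -2, 22, 19, 11]
Partition 3: pivot=11 at index 3 -> [-7, -7, -2, 11, 19, 22]
Partition 4: pivot=22 at index 5 -> [-7, -7, -2, 11, 19, 22]


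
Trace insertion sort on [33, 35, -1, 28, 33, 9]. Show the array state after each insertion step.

First element 33 is already 'sorted'
Insert 35: shifted 0 elements -> [33, 35, -1, 28, 33, 9]
Insert -1: shifted 2 elements -> [-1, 33, 35, 28, 33, 9]
Insert 28: shifted 2 elements -> [-1, 28, 33, 35, 33, 9]
Insert 33: shifted 1 elements -> [-1, 28, 33, 33, 35, 9]
Insert 9: shifted 4 elements -> [-1, 9, 28, 33, 33, 35]


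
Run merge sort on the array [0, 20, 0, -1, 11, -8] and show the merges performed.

Divide and conquer:
  Merge [20] + [0] -> [0, 20]
  Merge [0] + [0, 20] -> [0, 0, 20]
  Merge [11] + [-8] -> [-8, 11]
  Merge [-1] + [-8, 11] -> [-8, -1, 11]
  Merge [0, 0, 20] + [-8, -1, 11] -> [-8, -1, 0, 0, 11, 20]


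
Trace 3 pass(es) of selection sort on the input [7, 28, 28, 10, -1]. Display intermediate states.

Pass 1: Select minimum -1 at index 4, swap -> [-1, 28, 28, 10, 7]
Pass 2: Select minimum 7 at index 4, swap -> [-1, 7, 28, 10, 28]
Pass 3: Select minimum 10 at index 3, swap -> [-1, 7, 10, 28, 28]


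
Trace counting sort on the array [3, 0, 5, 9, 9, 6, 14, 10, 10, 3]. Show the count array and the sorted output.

Count array: [1, 0, 0, 2, 0, 1, 1, 0, 0, 2, 2, 0, 0, 0, 1]
(count[i] = number of elements equal to i)
Cumulative count: [1, 1, 1, 3, 3, 4, 5, 5, 5, 7, 9, 9, 9, 9, 10]
Sorted: [0, 3, 3, 5, 6, 9, 9, 10, 10, 14]


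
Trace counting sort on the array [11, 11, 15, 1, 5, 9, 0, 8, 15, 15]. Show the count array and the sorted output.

Count array: [1, 1, 0, 0, 0, 1, 0, 0, 1, 1, 0, 2, 0, 0, 0, 3]
(count[i] = number of elements equal to i)
Cumulative count: [1, 2, 2, 2, 2, 3, 3, 3, 4, 5, 5, 7, 7, 7, 7, 10]
Sorted: [0, 1, 5, 8, 9, 11, 11, 15, 15, 15]


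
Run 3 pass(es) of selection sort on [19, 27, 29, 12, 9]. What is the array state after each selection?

Pass 1: Select minimum 9 at index 4, swap -> [9, 27, 29, 12, 19]
Pass 2: Select minimum 12 at index 3, swap -> [9, 12, 29, 27, 19]
Pass 3: Select minimum 19 at index 4, swap -> [9, 12, 19, 27, 29]


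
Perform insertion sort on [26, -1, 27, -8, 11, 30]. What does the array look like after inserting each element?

First element 26 is already 'sorted'
Insert -1: shifted 1 elements -> [-1, 26, 27, -8, 11, 30]
Insert 27: shifted 0 elements -> [-1, 26, 27, -8, 11, 30]
Insert -8: shifted 3 elements -> [-8, -1, 26, 27, 11, 30]
Insert 11: shifted 2 elements -> [-8, -1, 11, 26, 27, 30]
Insert 30: shifted 0 elements -> [-8, -1, 11, 26, 27, 30]


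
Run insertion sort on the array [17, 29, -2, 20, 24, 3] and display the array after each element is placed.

First element 17 is already 'sorted'
Insert 29: shifted 0 elements -> [17, 29, -2, 20, 24, 3]
Insert -2: shifted 2 elements -> [-2, 17, 29, 20, 24, 3]
Insert 20: shifted 1 elements -> [-2, 17, 20, 29, 24, 3]
Insert 24: shifted 1 elements -> [-2, 17, 20, 24, 29, 3]
Insert 3: shifted 4 elements -> [-2, 3, 17, 20, 24, 29]


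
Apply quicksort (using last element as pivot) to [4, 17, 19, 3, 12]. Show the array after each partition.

Partition 1: pivot=12 at index 2 -> [4, 3, 12, 17, 19]
Partition 2: pivot=3 at index 0 -> [3, 4, 12, 17, 19]
Partition 3: pivot=19 at index 4 -> [3, 4, 12, 17, 19]


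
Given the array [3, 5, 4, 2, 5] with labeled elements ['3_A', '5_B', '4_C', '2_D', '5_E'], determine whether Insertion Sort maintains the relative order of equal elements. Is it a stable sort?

Trace Insertion Sort on the labeled array (the key is the number; the letter only tracks identity):
  Insert 5_B at index 1: [3_A, 5_B, 4_C, 2_D, 5_E]
  Insert 4_C at index 1: [3_A, 4_C, 5_B, 2_D, 5_E]
  Insert 2_D at index 0: [2_D, 3_A, 4_C, 5_B, 5_E]
  Insert 5_E at index 4: [2_D, 3_A, 4_C, 5_B, 5_E]
Final order: [2_D, 3_A, 4_C, 5_B, 5_E]
Equal keys:
  value 5: originally 5_B, 5_E; after sorting 5_B, 5_E -> order preserved
All equal keys kept their original relative order. Insertion Sort is stable: elements are shifted only while they are strictly greater than the key, so a key is inserted after any equal elements already placed.
Answer: Stable


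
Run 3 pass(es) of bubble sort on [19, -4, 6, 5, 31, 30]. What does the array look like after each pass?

After pass 1: [-4, 6, 5, 19, 30, 31] (4 swaps)
After pass 2: [-4, 5, 6, 19, 30, 31] (1 swaps)
After pass 3: [-4, 5, 6, 19, 30, 31] (0 swaps)
Total swaps: 5


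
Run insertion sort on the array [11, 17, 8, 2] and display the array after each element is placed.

First element 11 is already 'sorted'
Insert 17: shifted 0 elements -> [11, 17, 8, 2]
Insert 8: shifted 2 elements -> [8, 11, 17, 2]
Insert 2: shifted 3 elements -> [2, 8, 11, 17]


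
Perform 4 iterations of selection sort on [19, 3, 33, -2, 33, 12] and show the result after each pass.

Pass 1: Select minimum -2 at index 3, swap -> [-2, 3, 33, 19, 33, 12]
Pass 2: Select minimum 3 at index 1, swap -> [-2, 3, 33, 19, 33, 12]
Pass 3: Select minimum 12 at index 5, swap -> [-2, 3, 12, 19, 33, 33]
Pass 4: Select minimum 19 at index 3, swap -> [-2, 3, 12, 19, 33, 33]


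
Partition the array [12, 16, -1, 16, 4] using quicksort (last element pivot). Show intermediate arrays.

Partition 1: pivot=4 at index 1 -> [-1, 4, 12, 16, 16]
Partition 2: pivot=16 at index 4 -> [-1, 4, 12, 16, 16]
Partition 3: pivot=16 at index 3 -> [-1, 4, 12, 16, 16]


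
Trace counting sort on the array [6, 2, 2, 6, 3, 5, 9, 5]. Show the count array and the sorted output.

Count array: [0, 0, 2, 1, 0, 2, 2, 0, 0, 1]
(count[i] = number of elements equal to i)
Cumulative count: [0, 0, 2, 3, 3, 5, 7, 7, 7, 8]
Sorted: [2, 2, 3, 5, 5, 6, 6, 9]


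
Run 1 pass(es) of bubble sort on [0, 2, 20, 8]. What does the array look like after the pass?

After pass 1: [0, 2, 8, 20] (1 swaps)
Total swaps: 1


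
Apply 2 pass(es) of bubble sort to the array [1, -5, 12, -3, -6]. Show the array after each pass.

After pass 1: [-5, 1, -3, -6, 12] (3 swaps)
After pass 2: [-5, -3, -6, 1, 12] (2 swaps)
Total swaps: 5


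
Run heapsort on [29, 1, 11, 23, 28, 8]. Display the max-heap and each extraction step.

Build heap: [29, 28, 11, 23, 1, 8]
Extract 29: [28, 23, 11, 8, 1, 29]
Extract 28: [23, 8, 11, 1, 28, 29]
Extract 23: [11, 8, 1, 23, 28, 29]
Extract 11: [8, 1, 11, 23, 28, 29]
Extract 8: [1, 8, 11, 23, 28, 29]


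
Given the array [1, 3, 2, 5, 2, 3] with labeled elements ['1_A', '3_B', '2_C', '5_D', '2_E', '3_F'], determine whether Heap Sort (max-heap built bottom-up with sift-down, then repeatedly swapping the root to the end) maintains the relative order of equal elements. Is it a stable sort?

Trace Heap Sort on the labeled array (the key is the number; the letter only tracks identity):
  Build max-heap: [5_D, 3_B, 3_F, 1_A, 2_E, 2_C]
  Swap root 5_D to index 5, re-heapify first 5 -> [3_B, 2_C, 3_F, 1_A, 2_E, 5_D]
  Swap root 3_B to index 4, re-heapify first 4 -> [3_F, 2_C, 2_E, 1_A, 3_B, 5_D]
  Swap root 3_F to index 3, re-heapify first 3 -> [2_C, 1_A, 2_E, 3_F, 3_B, 5_D]
  Swap root 2_C to index 2, re-heapify first 2 -> [2_E, 1_A, 2_C, 3_F, 3_B, 5_D]
  Swap root 2_E to index 1, re-heapify first 1 -> [1_A, 2_E, 2_C, 3_F, 3_B, 5_D]
Final order: [1_A, 2_E, 2_C, 3_F, 3_B, 5_D]
Equal keys:
  value 2: originally 2_C, 2_E; after sorting 2_E, 2_C -> order changed
  value 3: originally 3_B, 3_F; after sorting 3_F, 3_B -> order changed
Equal keys were reordered, so Heap Sort is not stable: heap construction and root-to-end swaps move elements without regard to the original order of equal keys. (One such input is enough; an unstable sort may happen to preserve order on other inputs, but it gives no guarantee.)
Answer: Not stable


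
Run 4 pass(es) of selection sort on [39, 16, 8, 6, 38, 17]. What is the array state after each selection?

Pass 1: Select minimum 6 at index 3, swap -> [6, 16, 8, 39, 38, 17]
Pass 2: Select minimum 8 at index 2, swap -> [6, 8, 16, 39, 38, 17]
Pass 3: Select minimum 16 at index 2, swap -> [6, 8, 16, 39, 38, 17]
Pass 4: Select minimum 17 at index 5, swap -> [6, 8, 16, 17, 38, 39]


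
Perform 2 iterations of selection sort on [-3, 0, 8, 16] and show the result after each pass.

Pass 1: Select minimum -3 at index 0, swap -> [-3, 0, 8, 16]
Pass 2: Select minimum 0 at index 1, swap -> [-3, 0, 8, 16]


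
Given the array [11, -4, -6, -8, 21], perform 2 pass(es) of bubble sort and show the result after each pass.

After pass 1: [-4, -6, -8, 11, 21] (3 swaps)
After pass 2: [-6, -8, -4, 11, 21] (2 swaps)
Total swaps: 5


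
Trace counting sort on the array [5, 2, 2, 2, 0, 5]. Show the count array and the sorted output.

Count array: [1, 0, 3, 0, 0, 2]
(count[i] = number of elements equal to i)
Cumulative count: [1, 1, 4, 4, 4, 6]
Sorted: [0, 2, 2, 2, 5, 5]


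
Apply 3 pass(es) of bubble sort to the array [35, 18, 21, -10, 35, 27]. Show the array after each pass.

After pass 1: [18, 21, -10, 35, 27, 35] (4 swaps)
After pass 2: [18, -10, 21, 27, 35, 35] (2 swaps)
After pass 3: [-10, 18, 21, 27, 35, 35] (1 swaps)
Total swaps: 7


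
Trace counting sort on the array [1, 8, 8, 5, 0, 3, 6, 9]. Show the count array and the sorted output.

Count array: [1, 1, 0, 1, 0, 1, 1, 0, 2, 1]
(count[i] = number of elements equal to i)
Cumulative count: [1, 2, 2, 3, 3, 4, 5, 5, 7, 8]
Sorted: [0, 1, 3, 5, 6, 8, 8, 9]


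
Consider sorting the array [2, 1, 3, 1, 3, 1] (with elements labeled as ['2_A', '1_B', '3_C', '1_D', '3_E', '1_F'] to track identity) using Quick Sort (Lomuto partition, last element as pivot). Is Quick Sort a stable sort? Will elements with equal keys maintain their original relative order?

Trace Quick Sort on the labeled array (the key is the number; the letter only tracks identity):
  Partition indices 0..5 around pivot 1_F -> [1_B, 1_D, 1_F, 2_A, 3_E, 3_C]
  Partition indices 0..1 around pivot 1_D -> [1_B, 1_D, 1_F, 2_A, 3_E, 3_C]
  Partition indices 3..5 around pivot 3_C -> [1_B, 1_D, 1_F, 2_A, 3_E, 3_C]
  Partition indices 3..4 around pivot 3_E -> [1_B, 1_D, 1_F, 2_A, 3_E, 3_C]
Final order: [1_B, 1_D, 1_F, 2_A, 3_E, 3_C]
Equal keys:
  value 1: originally 1_B, 1_D, 1_F; after sorting 1_B, 1_D, 1_F -> order preserved
  value 3: originally 3_C, 3_E; after sorting 3_E, 3_C -> order changed
Equal keys were reordered, so Quick Sort is not stable: partition swaps elements across long distances and can reorder equal keys. (One such input is enough; an unstable sort may happen to preserve order on other inputs, but it gives no guarantee.)
Answer: Not stable


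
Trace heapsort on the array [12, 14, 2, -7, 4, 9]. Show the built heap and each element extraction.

Build heap: [14, 12, 9, -7, 4, 2]
Extract 14: [12, 4, 9, -7, 2, 14]
Extract 12: [9, 4, 2, -7, 12, 14]
Extract 9: [4, -7, 2, 9, 12, 14]
Extract 4: [2, -7, 4, 9, 12, 14]
Extract 2: [-7, 2, 4, 9, 12, 14]


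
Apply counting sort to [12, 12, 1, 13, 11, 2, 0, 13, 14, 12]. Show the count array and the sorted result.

Count array: [1, 1, 1, 0, 0, 0, 0, 0, 0, 0, 0, 1, 3, 2, 1]
(count[i] = number of elements equal to i)
Cumulative count: [1, 2, 3, 3, 3, 3, 3, 3, 3, 3, 3, 4, 7, 9, 10]
Sorted: [0, 1, 2, 11, 12, 12, 12, 13, 13, 14]


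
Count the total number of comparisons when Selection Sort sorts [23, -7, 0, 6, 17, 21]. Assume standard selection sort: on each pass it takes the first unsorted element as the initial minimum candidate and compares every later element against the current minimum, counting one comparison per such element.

Pass 1: scan indices 1..5 for the minimum = 5 comparison(s); min is -7, place at index 0 -> [-7, 23, 0, 6, 17, 21]
Pass 2: scan indices 2..5 for the minimum = 4 comparison(s); min is 0, place at index 1 -> [-7, 0, 23, 6, 17, 21]
Pass 3: scan indices 3..5 for the minimum = 3 comparison(s); min is 6, place at index 2 -> [-7, 0, 6, 23, 17, 21]
Pass 4: scan indices 4..5 for the minimum = 2 comparison(s); min is 17, place at index 3 -> [-7, 0, 6, 17, 23, 21]
Pass 5: scan indices 5..5 for the minimum = 1 comparison(s); min is 21, place at index 4 -> [-7, 0, 6, 17, 21, 23]
Selection sort always scans the whole unsorted suffix, so the count is (n-1) + (n-2) + ... + 1 = n(n-1)/2 = 6*5/2 = 15 regardless of the input order.
Total comparisons: 5 + 4 + 3 + 2 + 1 = 15


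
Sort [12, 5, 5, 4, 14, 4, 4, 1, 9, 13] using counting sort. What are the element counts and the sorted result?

Count array: [0, 1, 0, 0, 3, 2, 0, 0, 0, 1, 0, 0, 1, 1, 1]
(count[i] = number of elements equal to i)
Cumulative count: [0, 1, 1, 1, 4, 6, 6, 6, 6, 7, 7, 7, 8, 9, 10]
Sorted: [1, 4, 4, 4, 5, 5, 9, 12, 13, 14]


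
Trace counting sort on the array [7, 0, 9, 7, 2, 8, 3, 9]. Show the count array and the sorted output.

Count array: [1, 0, 1, 1, 0, 0, 0, 2, 1, 2]
(count[i] = number of elements equal to i)
Cumulative count: [1, 1, 2, 3, 3, 3, 3, 5, 6, 8]
Sorted: [0, 2, 3, 7, 7, 8, 9, 9]


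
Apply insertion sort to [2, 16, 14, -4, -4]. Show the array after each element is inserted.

First element 2 is already 'sorted'
Insert 16: shifted 0 elements -> [2, 16, 14, -4, -4]
Insert 14: shifted 1 elements -> [2, 14, 16, -4, -4]
Insert -4: shifted 3 elements -> [-4, 2, 14, 16, -4]
Insert -4: shifted 3 elements -> [-4, -4, 2, 14, 16]


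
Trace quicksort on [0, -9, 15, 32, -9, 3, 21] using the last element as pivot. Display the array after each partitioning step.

Partition 1: pivot=21 at index 5 -> [0, -9, 15, -9, 3, 21, 32]
Partition 2: pivot=3 at index 3 -> [0, -9, -9, 3, 15, 21, 32]
Partition 3: pivot=-9 at index 1 -> [-9, -9, 0, 3, 15, 21, 32]


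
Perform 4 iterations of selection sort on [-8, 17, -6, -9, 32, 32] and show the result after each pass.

Pass 1: Select minimum -9 at index 3, swap -> [-9, 17, -6, -8, 32, 32]
Pass 2: Select minimum -8 at index 3, swap -> [-9, -8, -6, 17, 32, 32]
Pass 3: Select minimum -6 at index 2, swap -> [-9, -8, -6, 17, 32, 32]
Pass 4: Select minimum 17 at index 3, swap -> [-9, -8, -6, 17, 32, 32]


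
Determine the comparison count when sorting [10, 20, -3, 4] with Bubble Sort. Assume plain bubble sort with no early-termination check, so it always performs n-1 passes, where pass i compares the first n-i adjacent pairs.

Pass 1: compare adjacent pairs (0,1)..(2,3) = 3 comparison(s), 2 swap(s) -> [10, -3, 4, 20]
Pass 2: compare adjacent pairs (0,1)..(1,2) = 2 comparison(s), 2 swap(s) -> [-3, 4, 10, 20]
Pass 3: compare adjacent pairs (0,1)..(0,1) = 1 comparison(s), 0 swap(s) -> [-3, 4, 10, 20]
Total comparisons: 3 + 2 + 1 = 6


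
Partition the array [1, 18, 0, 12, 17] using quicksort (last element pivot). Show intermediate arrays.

Partition 1: pivot=17 at index 3 -> [1, 0, 12, 17, 18]
Partition 2: pivot=12 at index 2 -> [1, 0, 12, 17, 18]
Partition 3: pivot=0 at index 0 -> [0, 1, 12, 17, 18]


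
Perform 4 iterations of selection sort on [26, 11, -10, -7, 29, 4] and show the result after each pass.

Pass 1: Select minimum -10 at index 2, swap -> [-10, 11, 26, -7, 29, 4]
Pass 2: Select minimum -7 at index 3, swap -> [-10, -7, 26, 11, 29, 4]
Pass 3: Select minimum 4 at index 5, swap -> [-10, -7, 4, 11, 29, 26]
Pass 4: Select minimum 11 at index 3, swap -> [-10, -7, 4, 11, 29, 26]


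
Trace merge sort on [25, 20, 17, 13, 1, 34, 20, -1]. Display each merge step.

Divide and conquer:
  Merge [25] + [20] -> [20, 25]
  Merge [17] + [13] -> [13, 17]
  Merge [20, 25] + [13, 17] -> [13, 17, 20, 25]
  Merge [1] + [34] -> [1, 34]
  Merge [20] + [-1] -> [-1, 20]
  Merge [1, 34] + [-1, 20] -> [-1, 1, 20, 34]
  Merge [13, 17, 20, 25] + [-1, 1, 20, 34] -> [-1, 1, 13, 17, 20, 20, 25, 34]


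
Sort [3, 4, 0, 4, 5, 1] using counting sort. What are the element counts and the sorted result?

Count array: [1, 1, 0, 1, 2, 1]
(count[i] = number of elements equal to i)
Cumulative count: [1, 2, 2, 3, 5, 6]
Sorted: [0, 1, 3, 4, 4, 5]


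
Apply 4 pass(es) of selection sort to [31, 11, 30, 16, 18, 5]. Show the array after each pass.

Pass 1: Select minimum 5 at index 5, swap -> [5, 11, 30, 16, 18, 31]
Pass 2: Select minimum 11 at index 1, swap -> [5, 11, 30, 16, 18, 31]
Pass 3: Select minimum 16 at index 3, swap -> [5, 11, 16, 30, 18, 31]
Pass 4: Select minimum 18 at index 4, swap -> [5, 11, 16, 18, 30, 31]


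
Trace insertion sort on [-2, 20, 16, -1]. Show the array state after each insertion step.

First element -2 is already 'sorted'
Insert 20: shifted 0 elements -> [-2, 20, 16, -1]
Insert 16: shifted 1 elements -> [-2, 16, 20, -1]
Insert -1: shifted 2 elements -> [-2, -1, 16, 20]


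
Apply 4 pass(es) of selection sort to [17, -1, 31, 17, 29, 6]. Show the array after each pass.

Pass 1: Select minimum -1 at index 1, swap -> [-1, 17, 31, 17, 29, 6]
Pass 2: Select minimum 6 at index 5, swap -> [-1, 6, 31, 17, 29, 17]
Pass 3: Select minimum 17 at index 3, swap -> [-1, 6, 17, 31, 29, 17]
Pass 4: Select minimum 17 at index 5, swap -> [-1, 6, 17, 17, 29, 31]


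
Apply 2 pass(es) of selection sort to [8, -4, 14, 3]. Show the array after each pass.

Pass 1: Select minimum -4 at index 1, swap -> [-4, 8, 14, 3]
Pass 2: Select minimum 3 at index 3, swap -> [-4, 3, 14, 8]


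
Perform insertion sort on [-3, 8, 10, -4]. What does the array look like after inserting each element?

First element -3 is already 'sorted'
Insert 8: shifted 0 elements -> [-3, 8, 10, -4]
Insert 10: shifted 0 elements -> [-3, 8, 10, -4]
Insert -4: shifted 3 elements -> [-4, -3, 8, 10]


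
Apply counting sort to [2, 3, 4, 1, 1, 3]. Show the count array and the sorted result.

Count array: [0, 2, 1, 2, 1]
(count[i] = number of elements equal to i)
Cumulative count: [0, 2, 3, 5, 6]
Sorted: [1, 1, 2, 3, 3, 4]


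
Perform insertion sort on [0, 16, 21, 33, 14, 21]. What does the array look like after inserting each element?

First element 0 is already 'sorted'
Insert 16: shifted 0 elements -> [0, 16, 21, 33, 14, 21]
Insert 21: shifted 0 elements -> [0, 16, 21, 33, 14, 21]
Insert 33: shifted 0 elements -> [0, 16, 21, 33, 14, 21]
Insert 14: shifted 3 elements -> [0, 14, 16, 21, 33, 21]
Insert 21: shifted 1 elements -> [0, 14, 16, 21, 21, 33]


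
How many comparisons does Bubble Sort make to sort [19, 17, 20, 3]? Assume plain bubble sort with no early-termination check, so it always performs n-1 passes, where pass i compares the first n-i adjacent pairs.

Pass 1: compare adjacent pairs (0,1)..(2,3) = 3 comparison(s), 2 swap(s) -> [17, 19, 3, 20]
Pass 2: compare adjacent pairs (0,1)..(1,2) = 2 comparison(s), 1 swap(s) -> [17, 3, 19, 20]
Pass 3: compare adjacent pairs (0,1)..(0,1) = 1 comparison(s), 1 swap(s) -> [3, 17, 19, 20]
Total comparisons: 3 + 2 + 1 = 6


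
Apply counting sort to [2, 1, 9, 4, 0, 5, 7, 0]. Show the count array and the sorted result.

Count array: [2, 1, 1, 0, 1, 1, 0, 1, 0, 1]
(count[i] = number of elements equal to i)
Cumulative count: [2, 3, 4, 4, 5, 6, 6, 7, 7, 8]
Sorted: [0, 0, 1, 2, 4, 5, 7, 9]


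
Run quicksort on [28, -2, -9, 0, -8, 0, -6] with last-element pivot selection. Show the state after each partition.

Partition 1: pivot=-6 at index 2 -> [-9, -8, -6, 0, -2, 0, 28]
Partition 2: pivot=-8 at index 1 -> [-9, -8, -6, 0, -2, 0, 28]
Partition 3: pivot=28 at index 6 -> [-9, -8, -6, 0, -2, 0, 28]
Partition 4: pivot=0 at index 5 -> [-9, -8, -6, 0, -2, 0, 28]
Partition 5: pivot=-2 at index 3 -> [-9, -8, -6, -2, 0, 0, 28]


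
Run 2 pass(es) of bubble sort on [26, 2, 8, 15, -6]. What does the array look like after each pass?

After pass 1: [2, 8, 15, -6, 26] (4 swaps)
After pass 2: [2, 8, -6, 15, 26] (1 swaps)
Total swaps: 5


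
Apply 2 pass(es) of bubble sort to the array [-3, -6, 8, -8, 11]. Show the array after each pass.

After pass 1: [-6, -3, -8, 8, 11] (2 swaps)
After pass 2: [-6, -8, -3, 8, 11] (1 swaps)
Total swaps: 3


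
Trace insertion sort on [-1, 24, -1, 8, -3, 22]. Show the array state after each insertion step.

First element -1 is already 'sorted'
Insert 24: shifted 0 elements -> [-1, 24, -1, 8, -3, 22]
Insert -1: shifted 1 elements -> [-1, -1, 24, 8, -3, 22]
Insert 8: shifted 1 elements -> [-1, -1, 8, 24, -3, 22]
Insert -3: shifted 4 elements -> [-3, -1, -1, 8, 24, 22]
Insert 22: shifted 1 elements -> [-3, -1, -1, 8, 22, 24]


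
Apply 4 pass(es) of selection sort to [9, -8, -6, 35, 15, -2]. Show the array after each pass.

Pass 1: Select minimum -8 at index 1, swap -> [-8, 9, -6, 35, 15, -2]
Pass 2: Select minimum -6 at index 2, swap -> [-8, -6, 9, 35, 15, -2]
Pass 3: Select minimum -2 at index 5, swap -> [-8, -6, -2, 35, 15, 9]
Pass 4: Select minimum 9 at index 5, swap -> [-8, -6, -2, 9, 15, 35]


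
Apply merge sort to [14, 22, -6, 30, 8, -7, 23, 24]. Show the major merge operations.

Divide and conquer:
  Merge [14] + [22] -> [14, 22]
  Merge [-6] + [30] -> [-6, 30]
  Merge [14, 22] + [-6, 30] -> [-6, 14, 22, 30]
  Merge [8] + [-7] -> [-7, 8]
  Merge [23] + [24] -> [23, 24]
  Merge [-7, 8] + [23, 24] -> [-7, 8, 23, 24]
  Merge [-6, 14, 22, 30] + [-7, 8, 23, 24] -> [-7, -6, 8, 14, 22, 23, 24, 30]


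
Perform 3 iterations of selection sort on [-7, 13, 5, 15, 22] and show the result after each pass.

Pass 1: Select minimum -7 at index 0, swap -> [-7, 13, 5, 15, 22]
Pass 2: Select minimum 5 at index 2, swap -> [-7, 5, 13, 15, 22]
Pass 3: Select minimum 13 at index 2, swap -> [-7, 5, 13, 15, 22]


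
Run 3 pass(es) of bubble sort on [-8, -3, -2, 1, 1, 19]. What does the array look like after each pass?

After pass 1: [-8, -3, -2, 1, 1, 19] (0 swaps)
After pass 2: [-8, -3, -2, 1, 1, 19] (0 swaps)
After pass 3: [-8, -3, -2, 1, 1, 19] (0 swaps)
Total swaps: 0


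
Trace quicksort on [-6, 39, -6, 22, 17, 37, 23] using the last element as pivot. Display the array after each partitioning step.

Partition 1: pivot=23 at index 4 -> [-6, -6, 22, 17, 23, 37, 39]
Partition 2: pivot=17 at index 2 -> [-6, -6, 17, 22, 23, 37, 39]
Partition 3: pivot=-6 at index 1 -> [-6, -6, 17, 22, 23, 37, 39]
Partition 4: pivot=39 at index 6 -> [-6, -6, 17, 22, 23, 37, 39]


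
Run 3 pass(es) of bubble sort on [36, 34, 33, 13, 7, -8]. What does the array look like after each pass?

After pass 1: [34, 33, 13, 7, -8, 36] (5 swaps)
After pass 2: [33, 13, 7, -8, 34, 36] (4 swaps)
After pass 3: [13, 7, -8, 33, 34, 36] (3 swaps)
Total swaps: 12


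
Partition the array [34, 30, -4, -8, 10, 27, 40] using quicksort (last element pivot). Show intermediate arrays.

Partition 1: pivot=40 at index 6 -> [34, 30, -4, -8, 10, 27, 40]
Partition 2: pivot=27 at index 3 -> [-4, -8, 10, 27, 34, 30, 40]
Partition 3: pivot=10 at index 2 -> [-4, -8, 10, 27, 34, 30, 40]
Partition 4: pivot=-8 at index 0 -> [-8, -4, 10, 27, 34, 30, 40]
Partition 5: pivot=30 at index 4 -> [-8, -4, 10, 27, 30, 34, 40]


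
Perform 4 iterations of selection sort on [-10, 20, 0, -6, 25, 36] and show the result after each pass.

Pass 1: Select minimum -10 at index 0, swap -> [-10, 20, 0, -6, 25, 36]
Pass 2: Select minimum -6 at index 3, swap -> [-10, -6, 0, 20, 25, 36]
Pass 3: Select minimum 0 at index 2, swap -> [-10, -6, 0, 20, 25, 36]
Pass 4: Select minimum 20 at index 3, swap -> [-10, -6, 0, 20, 25, 36]


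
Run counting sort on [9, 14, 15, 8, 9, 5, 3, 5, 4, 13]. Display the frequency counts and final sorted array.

Count array: [0, 0, 0, 1, 1, 2, 0, 0, 1, 2, 0, 0, 0, 1, 1, 1]
(count[i] = number of elements equal to i)
Cumulative count: [0, 0, 0, 1, 2, 4, 4, 4, 5, 7, 7, 7, 7, 8, 9, 10]
Sorted: [3, 4, 5, 5, 8, 9, 9, 13, 14, 15]


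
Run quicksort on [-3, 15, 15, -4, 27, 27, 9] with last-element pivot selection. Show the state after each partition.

Partition 1: pivot=9 at index 2 -> [-3, -4, 9, 15, 27, 27, 15]
Partition 2: pivot=-4 at index 0 -> [-4, -3, 9, 15, 27, 27, 15]
Partition 3: pivot=15 at index 4 -> [-4, -3, 9, 15, 15, 27, 27]
Partition 4: pivot=27 at index 6 -> [-4, -3, 9, 15, 15, 27, 27]


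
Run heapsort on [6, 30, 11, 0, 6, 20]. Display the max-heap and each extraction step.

Build heap: [30, 6, 20, 0, 6, 11]
Extract 30: [20, 6, 11, 0, 6, 30]
Extract 20: [11, 6, 6, 0, 20, 30]
Extract 11: [6, 0, 6, 11, 20, 30]
Extract 6: [6, 0, 6, 11, 20, 30]
Extract 6: [0, 6, 6, 11, 20, 30]


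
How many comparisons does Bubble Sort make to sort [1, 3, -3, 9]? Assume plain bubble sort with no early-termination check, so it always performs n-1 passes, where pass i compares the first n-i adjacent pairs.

Pass 1: compare adjacent pairs (0,1)..(2,3) = 3 comparison(s), 1 swap(s) -> [1, -3, 3, 9]
Pass 2: compare adjacent pairs (0,1)..(1,2) = 2 comparison(s), 1 swap(s) -> [-3, 1, 3, 9]
Pass 3: compare adjacent pairs (0,1)..(0,1) = 1 comparison(s), 0 swap(s) -> [-3, 1, 3, 9]
Total comparisons: 3 + 2 + 1 = 6


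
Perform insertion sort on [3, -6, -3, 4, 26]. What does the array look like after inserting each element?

First element 3 is already 'sorted'
Insert -6: shifted 1 elements -> [-6, 3, -3, 4, 26]
Insert -3: shifted 1 elements -> [-6, -3, 3, 4, 26]
Insert 4: shifted 0 elements -> [-6, -3, 3, 4, 26]
Insert 26: shifted 0 elements -> [-6, -3, 3, 4, 26]


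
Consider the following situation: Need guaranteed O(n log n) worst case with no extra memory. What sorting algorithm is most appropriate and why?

Best choice: Heapsort
Reason: Heapsort is O(n log n) worst case and sorts in-place; quicksort can degrade to O(n^2)


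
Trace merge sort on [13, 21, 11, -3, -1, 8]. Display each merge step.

Divide and conquer:
  Merge [21] + [11] -> [11, 21]
  Merge [13] + [11, 21] -> [11, 13, 21]
  Merge [-1] + [8] -> [-1, 8]
  Merge [-3] + [-1, 8] -> [-3, -1, 8]
  Merge [11, 13, 21] + [-3, -1, 8] -> [-3, -1, 8, 11, 13, 21]


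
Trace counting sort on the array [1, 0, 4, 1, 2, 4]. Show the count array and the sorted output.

Count array: [1, 2, 1, 0, 2]
(count[i] = number of elements equal to i)
Cumulative count: [1, 3, 4, 4, 6]
Sorted: [0, 1, 1, 2, 4, 4]


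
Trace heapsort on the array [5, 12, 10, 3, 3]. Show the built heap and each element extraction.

Build heap: [12, 5, 10, 3, 3]
Extract 12: [10, 5, 3, 3, 12]
Extract 10: [5, 3, 3, 10, 12]
Extract 5: [3, 3, 5, 10, 12]
Extract 3: [3, 3, 5, 10, 12]


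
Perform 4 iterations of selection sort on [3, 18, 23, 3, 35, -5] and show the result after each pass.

Pass 1: Select minimum -5 at index 5, swap -> [-5, 18, 23, 3, 35, 3]
Pass 2: Select minimum 3 at index 3, swap -> [-5, 3, 23, 18, 35, 3]
Pass 3: Select minimum 3 at index 5, swap -> [-5, 3, 3, 18, 35, 23]
Pass 4: Select minimum 18 at index 3, swap -> [-5, 3, 3, 18, 35, 23]


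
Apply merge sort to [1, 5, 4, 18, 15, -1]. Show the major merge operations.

Divide and conquer:
  Merge [5] + [4] -> [4, 5]
  Merge [1] + [4, 5] -> [1, 4, 5]
  Merge [15] + [-1] -> [-1, 15]
  Merge [18] + [-1, 15] -> [-1, 15, 18]
  Merge [1, 4, 5] + [-1, 15, 18] -> [-1, 1, 4, 5, 15, 18]


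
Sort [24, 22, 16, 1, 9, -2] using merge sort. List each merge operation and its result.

Divide and conquer:
  Merge [22] + [16] -> [16, 22]
  Merge [24] + [16, 22] -> [16, 22, 24]
  Merge [9] + [-2] -> [-2, 9]
  Merge [1] + [-2, 9] -> [-2, 1, 9]
  Merge [16, 22, 24] + [-2, 1, 9] -> [-2, 1, 9, 16, 22, 24]


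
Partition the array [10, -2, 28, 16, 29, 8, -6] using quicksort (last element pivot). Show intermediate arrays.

Partition 1: pivot=-6 at index 0 -> [-6, -2, 28, 16, 29, 8, 10]
Partition 2: pivot=10 at index 3 -> [-6, -2, 8, 10, 29, 28, 16]
Partition 3: pivot=8 at index 2 -> [-6, -2, 8, 10, 29, 28, 16]
Partition 4: pivot=16 at index 4 -> [-6, -2, 8, 10, 16, 28, 29]
Partition 5: pivot=29 at index 6 -> [-6, -2, 8, 10, 16, 28, 29]


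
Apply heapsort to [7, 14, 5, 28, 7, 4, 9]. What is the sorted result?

Build heap: [28, 14, 9, 7, 7, 4, 5]
Extract 28: [14, 7, 9, 5, 7, 4, 28]
Extract 14: [9, 7, 4, 5, 7, 14, 28]
Extract 9: [7, 7, 4, 5, 9, 14, 28]
Extract 7: [7, 5, 4, 7, 9, 14, 28]
Extract 7: [5, 4, 7, 7, 9, 14, 28]
Extract 5: [4, 5, 7, 7, 9, 14, 28]


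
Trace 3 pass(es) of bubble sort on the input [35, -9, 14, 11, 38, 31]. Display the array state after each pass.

After pass 1: [-9, 14, 11, 35, 31, 38] (4 swaps)
After pass 2: [-9, 11, 14, 31, 35, 38] (2 swaps)
After pass 3: [-9, 11, 14, 31, 35, 38] (0 swaps)
Total swaps: 6


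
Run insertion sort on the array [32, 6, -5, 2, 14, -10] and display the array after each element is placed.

First element 32 is already 'sorted'
Insert 6: shifted 1 elements -> [6, 32, -5, 2, 14, -10]
Insert -5: shifted 2 elements -> [-5, 6, 32, 2, 14, -10]
Insert 2: shifted 2 elements -> [-5, 2, 6, 32, 14, -10]
Insert 14: shifted 1 elements -> [-5, 2, 6, 14, 32, -10]
Insert -10: shifted 5 elements -> [-10, -5, 2, 6, 14, 32]


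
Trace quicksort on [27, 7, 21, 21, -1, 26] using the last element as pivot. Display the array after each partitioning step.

Partition 1: pivot=26 at index 4 -> [7, 21, 21, -1, 26, 27]
Partition 2: pivot=-1 at index 0 -> [-1, 21, 21, 7, 26, 27]
Partition 3: pivot=7 at index 1 -> [-1, 7, 21, 21, 26, 27]
Partition 4: pivot=21 at index 3 -> [-1, 7, 21, 21, 26, 27]


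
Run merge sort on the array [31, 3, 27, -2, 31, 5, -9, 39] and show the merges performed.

Divide and conquer:
  Merge [31] + [3] -> [3, 31]
  Merge [27] + [-2] -> [-2, 27]
  Merge [3, 31] + [-2, 27] -> [-2, 3, 27, 31]
  Merge [31] + [5] -> [5, 31]
  Merge [-9] + [39] -> [-9, 39]
  Merge [5, 31] + [-9, 39] -> [-9, 5, 31, 39]
  Merge [-2, 3, 27, 31] + [-9, 5, 31, 39] -> [-9, -2, 3, 5, 27, 31, 31, 39]


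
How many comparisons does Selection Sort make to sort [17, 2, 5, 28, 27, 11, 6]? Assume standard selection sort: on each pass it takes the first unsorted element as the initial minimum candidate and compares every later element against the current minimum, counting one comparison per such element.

Pass 1: scan indices 1..6 for the minimum = 6 comparison(s); min is 2, place at index 0 -> [2, 17, 5, 28, 27, 11, 6]
Pass 2: scan indices 2..6 for the minimum = 5 comparison(s); min is 5, place at index 1 -> [2, 5, 17, 28, 27, 11, 6]
Pass 3: scan indices 3..6 for the minimum = 4 comparison(s); min is 6, place at index 2 -> [2, 5, 6, 28, 27, 11, 17]
Pass 4: scan indices 4..6 for the minimum = 3 comparison(s); min is 11, place at index 3 -> [2, 5, 6, 11, 27, 28, 17]
Pass 5: scan indices 5..6 for the minimum = 2 comparison(s); min is 17, place at index 4 -> [2, 5, 6, 11, 17, 28, 27]
Pass 6: scan indices 6..6 for the minimum = 1 comparison(s); min is 27, place at index 5 -> [2, 5, 6, 11, 17, 27, 28]
Selection sort always scans the whole unsorted suffix, so the count is (n-1) + (n-2) + ... + 1 = n(n-1)/2 = 7*6/2 = 21 regardless of the input order.
Total comparisons: 6 + 5 + 4 + 3 + 2 + 1 = 21


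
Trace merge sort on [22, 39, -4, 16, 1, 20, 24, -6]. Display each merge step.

Divide and conquer:
  Merge [22] + [39] -> [22, 39]
  Merge [-4] + [16] -> [-4, 16]
  Merge [22, 39] + [-4, 16] -> [-4, 16, 22, 39]
  Merge [1] + [20] -> [1, 20]
  Merge [24] + [-6] -> [-6, 24]
  Merge [1, 20] + [-6, 24] -> [-6, 1, 20, 24]
  Merge [-4, 16, 22, 39] + [-6, 1, 20, 24] -> [-6, -4, 1, 16, 20, 22, 24, 39]


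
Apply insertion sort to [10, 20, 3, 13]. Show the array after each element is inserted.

First element 10 is already 'sorted'
Insert 20: shifted 0 elements -> [10, 20, 3, 13]
Insert 3: shifted 2 elements -> [3, 10, 20, 13]
Insert 13: shifted 1 elements -> [3, 10, 13, 20]


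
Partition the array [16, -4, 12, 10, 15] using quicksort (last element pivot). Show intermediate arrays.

Partition 1: pivot=15 at index 3 -> [-4, 12, 10, 15, 16]
Partition 2: pivot=10 at index 1 -> [-4, 10, 12, 15, 16]


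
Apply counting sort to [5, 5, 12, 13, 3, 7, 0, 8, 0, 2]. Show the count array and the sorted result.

Count array: [2, 0, 1, 1, 0, 2, 0, 1, 1, 0, 0, 0, 1, 1]
(count[i] = number of elements equal to i)
Cumulative count: [2, 2, 3, 4, 4, 6, 6, 7, 8, 8, 8, 8, 9, 10]
Sorted: [0, 0, 2, 3, 5, 5, 7, 8, 12, 13]


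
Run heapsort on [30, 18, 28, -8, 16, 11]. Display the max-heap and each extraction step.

Build heap: [30, 18, 28, -8, 16, 11]
Extract 30: [28, 18, 11, -8, 16, 30]
Extract 28: [18, 16, 11, -8, 28, 30]
Extract 18: [16, -8, 11, 18, 28, 30]
Extract 16: [11, -8, 16, 18, 28, 30]
Extract 11: [-8, 11, 16, 18, 28, 30]


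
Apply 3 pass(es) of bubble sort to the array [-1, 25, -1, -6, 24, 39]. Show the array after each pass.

After pass 1: [-1, -1, -6, 24, 25, 39] (3 swaps)
After pass 2: [-1, -6, -1, 24, 25, 39] (1 swaps)
After pass 3: [-6, -1, -1, 24, 25, 39] (1 swaps)
Total swaps: 5


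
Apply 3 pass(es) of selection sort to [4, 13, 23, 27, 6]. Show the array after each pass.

Pass 1: Select minimum 4 at index 0, swap -> [4, 13, 23, 27, 6]
Pass 2: Select minimum 6 at index 4, swap -> [4, 6, 23, 27, 13]
Pass 3: Select minimum 13 at index 4, swap -> [4, 6, 13, 27, 23]


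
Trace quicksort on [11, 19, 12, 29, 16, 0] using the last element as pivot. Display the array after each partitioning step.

Partition 1: pivot=0 at index 0 -> [0, 19, 12, 29, 16, 11]
Partition 2: pivot=11 at index 1 -> [0, 11, 12, 29, 16, 19]
Partition 3: pivot=19 at index 4 -> [0, 11, 12, 16, 19, 29]
Partition 4: pivot=16 at index 3 -> [0, 11, 12, 16, 19, 29]


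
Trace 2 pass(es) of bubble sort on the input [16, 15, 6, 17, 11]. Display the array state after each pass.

After pass 1: [15, 6, 16, 11, 17] (3 swaps)
After pass 2: [6, 15, 11, 16, 17] (2 swaps)
Total swaps: 5


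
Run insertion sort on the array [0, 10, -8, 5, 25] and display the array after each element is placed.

First element 0 is already 'sorted'
Insert 10: shifted 0 elements -> [0, 10, -8, 5, 25]
Insert -8: shifted 2 elements -> [-8, 0, 10, 5, 25]
Insert 5: shifted 1 elements -> [-8, 0, 5, 10, 25]
Insert 25: shifted 0 elements -> [-8, 0, 5, 10, 25]


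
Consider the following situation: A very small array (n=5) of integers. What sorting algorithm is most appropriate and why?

Best choice: Insertion sort
Reason: For tiny inputs the O(n^2) overhead is negligible and insertion sort has minimal constant factors


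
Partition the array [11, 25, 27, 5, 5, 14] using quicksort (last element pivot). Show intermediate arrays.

Partition 1: pivot=14 at index 3 -> [11, 5, 5, 14, 27, 25]
Partition 2: pivot=5 at index 1 -> [5, 5, 11, 14, 27, 25]
Partition 3: pivot=25 at index 4 -> [5, 5, 11, 14, 25, 27]


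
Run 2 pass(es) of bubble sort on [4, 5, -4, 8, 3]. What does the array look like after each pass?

After pass 1: [4, -4, 5, 3, 8] (2 swaps)
After pass 2: [-4, 4, 3, 5, 8] (2 swaps)
Total swaps: 4


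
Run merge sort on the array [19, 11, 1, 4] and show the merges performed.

Divide and conquer:
  Merge [19] + [11] -> [11, 19]
  Merge [1] + [4] -> [1, 4]
  Merge [11, 19] + [1, 4] -> [1, 4, 11, 19]


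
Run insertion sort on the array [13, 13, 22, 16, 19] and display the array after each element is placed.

First element 13 is already 'sorted'
Insert 13: shifted 0 elements -> [13, 13, 22, 16, 19]
Insert 22: shifted 0 elements -> [13, 13, 22, 16, 19]
Insert 16: shifted 1 elements -> [13, 13, 16, 22, 19]
Insert 19: shifted 1 elements -> [13, 13, 16, 19, 22]


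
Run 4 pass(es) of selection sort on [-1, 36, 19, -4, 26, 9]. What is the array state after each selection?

Pass 1: Select minimum -4 at index 3, swap -> [-4, 36, 19, -1, 26, 9]
Pass 2: Select minimum -1 at index 3, swap -> [-4, -1, 19, 36, 26, 9]
Pass 3: Select minimum 9 at index 5, swap -> [-4, -1, 9, 36, 26, 19]
Pass 4: Select minimum 19 at index 5, swap -> [-4, -1, 9, 19, 26, 36]


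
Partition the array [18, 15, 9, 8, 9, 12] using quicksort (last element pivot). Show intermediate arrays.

Partition 1: pivot=12 at index 3 -> [9, 8, 9, 12, 18, 15]
Partition 2: pivot=9 at index 2 -> [9, 8, 9, 12, 18, 15]
Partition 3: pivot=8 at index 0 -> [8, 9, 9, 12, 18, 15]
Partition 4: pivot=15 at index 4 -> [8, 9, 9, 12, 15, 18]
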